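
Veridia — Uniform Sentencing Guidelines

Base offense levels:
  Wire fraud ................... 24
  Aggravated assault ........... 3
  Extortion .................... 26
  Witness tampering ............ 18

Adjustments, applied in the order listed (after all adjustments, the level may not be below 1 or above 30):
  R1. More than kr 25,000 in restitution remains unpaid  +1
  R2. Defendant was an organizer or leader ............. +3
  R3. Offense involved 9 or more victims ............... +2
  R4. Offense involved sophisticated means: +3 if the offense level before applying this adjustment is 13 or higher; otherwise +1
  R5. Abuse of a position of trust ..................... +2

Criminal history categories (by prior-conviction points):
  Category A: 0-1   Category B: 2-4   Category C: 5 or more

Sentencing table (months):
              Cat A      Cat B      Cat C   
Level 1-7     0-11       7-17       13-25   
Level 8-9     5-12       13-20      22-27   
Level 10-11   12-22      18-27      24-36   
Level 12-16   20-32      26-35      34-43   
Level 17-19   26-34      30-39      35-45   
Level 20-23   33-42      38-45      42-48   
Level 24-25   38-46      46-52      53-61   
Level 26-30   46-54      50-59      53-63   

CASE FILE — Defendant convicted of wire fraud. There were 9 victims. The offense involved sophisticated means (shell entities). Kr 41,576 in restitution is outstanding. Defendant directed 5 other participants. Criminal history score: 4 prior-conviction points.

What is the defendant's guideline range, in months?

Base offense level for wire fraud: 24.
R1 applies: 24 + 1 = 25.
R2 applies: 25 + 3 = 28.
R3 applies: 28 + 2 = 30.
R4 applies (level before this adjustment is 30 ≥ 13, so +3): 30 + 3 = 33.
Level 33 exceeds the maximum of 30; capped at 30.
Final offense level: 30.
Criminal history: 4 prior points → Category B (2-4).
Level 30 falls in the 26-30 band.
Grid: Level 26-30 × Category B = 50-59 months.

50-59 months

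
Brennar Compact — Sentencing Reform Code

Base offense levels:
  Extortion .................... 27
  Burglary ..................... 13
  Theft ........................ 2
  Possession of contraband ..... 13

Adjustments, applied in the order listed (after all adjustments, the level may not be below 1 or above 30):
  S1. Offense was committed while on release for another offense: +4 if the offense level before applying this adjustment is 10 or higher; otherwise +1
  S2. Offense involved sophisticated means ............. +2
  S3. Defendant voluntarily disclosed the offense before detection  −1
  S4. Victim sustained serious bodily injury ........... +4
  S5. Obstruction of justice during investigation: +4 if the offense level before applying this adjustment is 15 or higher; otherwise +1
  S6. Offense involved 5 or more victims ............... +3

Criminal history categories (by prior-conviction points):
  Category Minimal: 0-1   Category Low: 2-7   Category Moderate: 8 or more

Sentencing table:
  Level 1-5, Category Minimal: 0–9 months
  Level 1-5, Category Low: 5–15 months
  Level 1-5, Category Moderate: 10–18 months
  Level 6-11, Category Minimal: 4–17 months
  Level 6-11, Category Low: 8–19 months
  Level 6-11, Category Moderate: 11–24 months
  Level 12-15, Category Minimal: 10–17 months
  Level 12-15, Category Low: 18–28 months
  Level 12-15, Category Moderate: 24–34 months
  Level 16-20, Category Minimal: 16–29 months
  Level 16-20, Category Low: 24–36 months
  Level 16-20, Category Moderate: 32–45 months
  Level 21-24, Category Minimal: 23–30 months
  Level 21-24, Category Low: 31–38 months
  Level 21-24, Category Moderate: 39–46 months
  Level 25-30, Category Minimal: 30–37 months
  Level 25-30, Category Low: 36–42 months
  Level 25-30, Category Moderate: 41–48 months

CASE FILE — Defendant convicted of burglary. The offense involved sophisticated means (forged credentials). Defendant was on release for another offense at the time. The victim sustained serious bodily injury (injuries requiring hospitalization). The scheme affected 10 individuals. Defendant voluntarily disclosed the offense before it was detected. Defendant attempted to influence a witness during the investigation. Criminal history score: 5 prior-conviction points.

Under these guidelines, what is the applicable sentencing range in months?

36-42 months

Base offense level for burglary: 13.
S1 applies (level before this adjustment is 13 ≥ 10, so +4): 13 + 4 = 17.
S2 applies: 17 + 2 = 19.
S3 applies: 19 − 1 = 18.
S4 applies: 18 + 4 = 22.
S5 applies (level before this adjustment is 22 ≥ 15, so +4): 22 + 4 = 26.
S6 applies: 26 + 3 = 29.
Final offense level: 29.
Criminal history: 5 prior points → Category Low (2-7).
Level 29 falls in the 25-30 band.
Grid: Level 25-30 × Category Low = 36-42 months.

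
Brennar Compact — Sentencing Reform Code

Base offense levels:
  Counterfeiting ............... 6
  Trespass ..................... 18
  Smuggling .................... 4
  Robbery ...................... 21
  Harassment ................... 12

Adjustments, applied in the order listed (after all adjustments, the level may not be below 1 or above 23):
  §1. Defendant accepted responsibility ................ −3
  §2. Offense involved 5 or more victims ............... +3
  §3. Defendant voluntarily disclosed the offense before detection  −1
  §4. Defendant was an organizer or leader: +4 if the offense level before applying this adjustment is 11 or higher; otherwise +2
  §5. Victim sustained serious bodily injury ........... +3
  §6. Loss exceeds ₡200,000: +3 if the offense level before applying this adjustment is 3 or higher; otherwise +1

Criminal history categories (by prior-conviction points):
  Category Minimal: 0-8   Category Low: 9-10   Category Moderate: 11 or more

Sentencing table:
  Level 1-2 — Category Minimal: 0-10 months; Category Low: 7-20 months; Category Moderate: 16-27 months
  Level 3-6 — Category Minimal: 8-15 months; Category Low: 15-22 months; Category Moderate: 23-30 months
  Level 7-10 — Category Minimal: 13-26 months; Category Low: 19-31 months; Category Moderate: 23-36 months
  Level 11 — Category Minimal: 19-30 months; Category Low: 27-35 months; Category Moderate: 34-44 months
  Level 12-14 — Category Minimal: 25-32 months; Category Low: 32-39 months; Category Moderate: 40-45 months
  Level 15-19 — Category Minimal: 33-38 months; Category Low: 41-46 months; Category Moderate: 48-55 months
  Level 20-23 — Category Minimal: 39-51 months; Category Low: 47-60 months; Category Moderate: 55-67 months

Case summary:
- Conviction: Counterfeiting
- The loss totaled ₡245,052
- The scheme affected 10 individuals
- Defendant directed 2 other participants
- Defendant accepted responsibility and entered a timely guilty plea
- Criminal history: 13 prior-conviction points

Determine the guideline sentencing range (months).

34-44 months

Base offense level for counterfeiting: 6.
§1 applies: 6 − 3 = 3.
§2 applies: 3 + 3 = 6.
§4 applies (level before this adjustment is 6 < 11, so +2): 6 + 2 = 8.
§5 does not apply.
§6 applies (level before this adjustment is 8 ≥ 3, so +3): 8 + 3 = 11.
Final offense level: 11.
Criminal history: 13 prior points → Category Moderate (11+).
Level 11 falls in the 11 band.
Grid: Level 11 × Category Moderate = 34-44 months.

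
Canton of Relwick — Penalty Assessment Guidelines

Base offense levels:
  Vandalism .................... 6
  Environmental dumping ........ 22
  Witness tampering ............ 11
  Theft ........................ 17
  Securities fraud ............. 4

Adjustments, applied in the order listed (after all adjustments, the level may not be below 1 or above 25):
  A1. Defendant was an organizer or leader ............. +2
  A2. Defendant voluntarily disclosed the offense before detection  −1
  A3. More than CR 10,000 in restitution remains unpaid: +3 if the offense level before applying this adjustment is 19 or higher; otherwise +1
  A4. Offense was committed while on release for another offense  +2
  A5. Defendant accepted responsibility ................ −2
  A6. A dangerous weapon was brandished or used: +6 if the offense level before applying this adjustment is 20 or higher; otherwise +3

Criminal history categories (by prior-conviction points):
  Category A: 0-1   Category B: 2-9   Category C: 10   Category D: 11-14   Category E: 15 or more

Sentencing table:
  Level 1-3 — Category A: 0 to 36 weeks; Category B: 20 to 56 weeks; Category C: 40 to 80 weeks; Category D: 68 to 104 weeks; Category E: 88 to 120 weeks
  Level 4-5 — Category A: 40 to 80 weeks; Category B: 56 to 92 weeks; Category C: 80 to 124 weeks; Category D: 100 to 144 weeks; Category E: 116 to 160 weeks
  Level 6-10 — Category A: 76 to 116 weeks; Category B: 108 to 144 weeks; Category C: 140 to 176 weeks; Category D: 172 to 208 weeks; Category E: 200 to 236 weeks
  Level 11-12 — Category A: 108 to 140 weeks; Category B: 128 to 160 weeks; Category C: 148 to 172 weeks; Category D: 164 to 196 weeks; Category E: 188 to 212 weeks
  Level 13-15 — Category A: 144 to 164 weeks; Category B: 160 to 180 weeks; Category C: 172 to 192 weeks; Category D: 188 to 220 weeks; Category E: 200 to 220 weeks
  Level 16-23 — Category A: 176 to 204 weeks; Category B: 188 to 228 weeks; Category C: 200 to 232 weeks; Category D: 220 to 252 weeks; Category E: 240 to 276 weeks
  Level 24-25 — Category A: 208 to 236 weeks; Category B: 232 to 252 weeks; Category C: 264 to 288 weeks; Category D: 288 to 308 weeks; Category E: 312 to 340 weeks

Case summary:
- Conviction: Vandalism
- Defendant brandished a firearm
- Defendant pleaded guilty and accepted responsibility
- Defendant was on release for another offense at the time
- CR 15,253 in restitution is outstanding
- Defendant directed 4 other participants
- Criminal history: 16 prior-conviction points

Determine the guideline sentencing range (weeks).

188-212 weeks

Base offense level for vandalism: 6.
A1 applies: 6 + 2 = 8.
A3 applies (level before this adjustment is 8 < 19, so +1): 8 + 1 = 9.
A4 applies: 9 + 2 = 11.
A5 applies: 11 − 2 = 9.
A6 applies (level before this adjustment is 9 < 20, so +3): 9 + 3 = 12.
Final offense level: 12.
Criminal history: 16 prior points → Category E (15+).
Level 12 falls in the 11-12 band.
Grid: Level 11-12 × Category E = 188-212 weeks.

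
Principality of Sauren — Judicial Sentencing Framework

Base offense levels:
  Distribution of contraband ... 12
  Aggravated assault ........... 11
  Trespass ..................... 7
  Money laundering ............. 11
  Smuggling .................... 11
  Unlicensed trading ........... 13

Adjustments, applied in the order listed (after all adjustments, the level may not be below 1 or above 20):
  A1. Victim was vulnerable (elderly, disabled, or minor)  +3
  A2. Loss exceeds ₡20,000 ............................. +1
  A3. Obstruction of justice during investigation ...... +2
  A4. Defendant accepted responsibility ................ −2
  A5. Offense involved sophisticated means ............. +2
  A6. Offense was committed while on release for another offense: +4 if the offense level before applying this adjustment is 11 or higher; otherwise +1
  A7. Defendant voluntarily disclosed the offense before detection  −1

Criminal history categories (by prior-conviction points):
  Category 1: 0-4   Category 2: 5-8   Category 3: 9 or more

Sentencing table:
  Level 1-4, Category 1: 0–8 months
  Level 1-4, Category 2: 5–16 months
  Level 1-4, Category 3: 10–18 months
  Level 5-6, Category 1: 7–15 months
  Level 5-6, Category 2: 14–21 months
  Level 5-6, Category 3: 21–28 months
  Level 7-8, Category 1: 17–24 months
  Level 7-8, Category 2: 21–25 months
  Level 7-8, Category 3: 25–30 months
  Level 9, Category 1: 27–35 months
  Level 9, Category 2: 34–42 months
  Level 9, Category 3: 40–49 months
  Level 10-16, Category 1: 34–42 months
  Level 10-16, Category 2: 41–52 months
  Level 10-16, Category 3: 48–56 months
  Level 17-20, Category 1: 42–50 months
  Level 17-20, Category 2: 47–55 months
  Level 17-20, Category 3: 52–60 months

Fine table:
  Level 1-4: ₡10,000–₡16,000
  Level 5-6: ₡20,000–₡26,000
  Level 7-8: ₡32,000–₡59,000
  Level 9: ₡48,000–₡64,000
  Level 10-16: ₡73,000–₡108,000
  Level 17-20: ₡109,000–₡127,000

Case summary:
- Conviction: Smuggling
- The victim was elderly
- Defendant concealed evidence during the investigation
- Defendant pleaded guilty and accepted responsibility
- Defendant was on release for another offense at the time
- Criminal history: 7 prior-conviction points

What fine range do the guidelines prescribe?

Base offense level for smuggling: 11.
A1 applies: 11 + 3 = 14.
A2 does not apply.
A3 applies: 14 + 2 = 16.
A4 applies: 16 − 2 = 14.
A5 does not apply.
A6 applies (level before this adjustment is 14 ≥ 11, so +4): 14 + 4 = 18.
Final offense level: 18.
Level 18 falls in the 17-20 band.
Fine table: Level 17-20 → ₡109,000–₡127,000.

₡109,000–₡127,000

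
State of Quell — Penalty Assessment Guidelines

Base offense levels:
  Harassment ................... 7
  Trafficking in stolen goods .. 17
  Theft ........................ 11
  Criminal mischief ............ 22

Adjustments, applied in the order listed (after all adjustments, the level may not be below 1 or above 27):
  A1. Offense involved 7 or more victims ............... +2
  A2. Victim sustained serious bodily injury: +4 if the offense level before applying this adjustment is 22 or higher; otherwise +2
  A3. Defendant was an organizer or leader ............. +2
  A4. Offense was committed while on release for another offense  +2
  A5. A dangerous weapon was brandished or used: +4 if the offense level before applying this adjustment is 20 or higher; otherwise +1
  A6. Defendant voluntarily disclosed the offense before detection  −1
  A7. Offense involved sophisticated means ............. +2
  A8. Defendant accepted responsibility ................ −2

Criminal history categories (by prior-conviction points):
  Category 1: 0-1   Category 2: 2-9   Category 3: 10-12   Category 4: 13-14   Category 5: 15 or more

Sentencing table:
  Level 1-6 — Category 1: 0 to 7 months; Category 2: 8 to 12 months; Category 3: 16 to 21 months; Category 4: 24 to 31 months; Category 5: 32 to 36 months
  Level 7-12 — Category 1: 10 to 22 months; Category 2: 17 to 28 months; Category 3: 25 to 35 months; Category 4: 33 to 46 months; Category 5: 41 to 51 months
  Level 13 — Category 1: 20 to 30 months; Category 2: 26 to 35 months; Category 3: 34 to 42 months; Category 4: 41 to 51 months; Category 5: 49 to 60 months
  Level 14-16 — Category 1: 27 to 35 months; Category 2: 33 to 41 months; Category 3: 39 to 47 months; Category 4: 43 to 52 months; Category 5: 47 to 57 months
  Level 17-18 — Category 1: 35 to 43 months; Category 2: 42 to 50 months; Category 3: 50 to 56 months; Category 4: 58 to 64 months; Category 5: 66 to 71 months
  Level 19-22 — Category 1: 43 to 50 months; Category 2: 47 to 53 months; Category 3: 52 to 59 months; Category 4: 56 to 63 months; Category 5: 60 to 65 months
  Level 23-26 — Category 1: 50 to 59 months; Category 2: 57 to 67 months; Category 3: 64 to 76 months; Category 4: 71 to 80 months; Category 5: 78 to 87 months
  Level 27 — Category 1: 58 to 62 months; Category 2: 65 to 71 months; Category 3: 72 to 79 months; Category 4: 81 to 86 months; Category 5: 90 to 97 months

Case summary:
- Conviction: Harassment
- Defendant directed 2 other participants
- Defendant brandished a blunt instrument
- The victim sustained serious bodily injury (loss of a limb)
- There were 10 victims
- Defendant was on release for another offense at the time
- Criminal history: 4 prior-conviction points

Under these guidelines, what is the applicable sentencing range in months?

33-41 months

Base offense level for harassment: 7.
A1 applies: 7 + 2 = 9.
A2 applies (level before this adjustment is 9 < 22, so +2): 9 + 2 = 11.
A3 applies: 11 + 2 = 13.
A4 applies: 13 + 2 = 15.
A5 applies (level before this adjustment is 15 < 20, so +1): 15 + 1 = 16.
Final offense level: 16.
Criminal history: 4 prior points → Category 2 (2-9).
Level 16 falls in the 14-16 band.
Grid: Level 14-16 × Category 2 = 33-41 months.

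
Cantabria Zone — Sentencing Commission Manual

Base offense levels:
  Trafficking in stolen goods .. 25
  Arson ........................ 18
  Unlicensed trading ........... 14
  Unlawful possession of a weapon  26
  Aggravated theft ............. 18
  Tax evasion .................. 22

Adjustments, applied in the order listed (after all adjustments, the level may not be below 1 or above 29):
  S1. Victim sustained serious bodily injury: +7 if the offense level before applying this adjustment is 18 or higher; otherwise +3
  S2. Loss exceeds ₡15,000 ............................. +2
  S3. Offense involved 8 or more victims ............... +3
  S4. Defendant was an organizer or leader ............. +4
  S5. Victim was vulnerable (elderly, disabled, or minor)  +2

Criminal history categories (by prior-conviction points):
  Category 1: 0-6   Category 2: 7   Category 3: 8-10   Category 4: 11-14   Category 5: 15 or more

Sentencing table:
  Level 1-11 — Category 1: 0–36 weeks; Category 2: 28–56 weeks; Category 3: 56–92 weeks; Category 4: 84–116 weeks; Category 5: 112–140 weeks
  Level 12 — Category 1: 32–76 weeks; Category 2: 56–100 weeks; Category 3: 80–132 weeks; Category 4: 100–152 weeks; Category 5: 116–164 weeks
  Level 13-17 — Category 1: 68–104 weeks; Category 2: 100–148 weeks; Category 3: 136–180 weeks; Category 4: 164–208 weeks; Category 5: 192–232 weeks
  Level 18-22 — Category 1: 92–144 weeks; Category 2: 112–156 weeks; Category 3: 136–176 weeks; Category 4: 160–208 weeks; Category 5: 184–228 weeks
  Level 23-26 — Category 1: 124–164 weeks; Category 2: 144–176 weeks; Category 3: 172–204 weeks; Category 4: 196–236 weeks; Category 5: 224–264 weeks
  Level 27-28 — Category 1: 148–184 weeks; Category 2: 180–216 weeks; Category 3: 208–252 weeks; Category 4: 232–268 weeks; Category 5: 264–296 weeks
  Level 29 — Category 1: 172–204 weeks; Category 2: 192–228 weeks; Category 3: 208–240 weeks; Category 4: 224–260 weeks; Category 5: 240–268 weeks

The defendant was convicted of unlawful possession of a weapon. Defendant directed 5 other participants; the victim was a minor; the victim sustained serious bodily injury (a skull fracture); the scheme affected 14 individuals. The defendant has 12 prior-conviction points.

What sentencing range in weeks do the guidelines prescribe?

224-260 weeks

Base offense level for unlawful possession of a weapon: 26.
S1 applies (level before this adjustment is 26 ≥ 18, so +7): 26 + 7 = 33.
S3 applies: 33 + 3 = 36.
S4 applies: 36 + 4 = 40.
S5 applies: 40 + 2 = 42.
Level 42 exceeds the maximum of 29; capped at 29.
Final offense level: 29.
Criminal history: 12 prior points → Category 4 (11-14).
Level 29 falls in the 29 band.
Grid: Level 29 × Category 4 = 224-260 weeks.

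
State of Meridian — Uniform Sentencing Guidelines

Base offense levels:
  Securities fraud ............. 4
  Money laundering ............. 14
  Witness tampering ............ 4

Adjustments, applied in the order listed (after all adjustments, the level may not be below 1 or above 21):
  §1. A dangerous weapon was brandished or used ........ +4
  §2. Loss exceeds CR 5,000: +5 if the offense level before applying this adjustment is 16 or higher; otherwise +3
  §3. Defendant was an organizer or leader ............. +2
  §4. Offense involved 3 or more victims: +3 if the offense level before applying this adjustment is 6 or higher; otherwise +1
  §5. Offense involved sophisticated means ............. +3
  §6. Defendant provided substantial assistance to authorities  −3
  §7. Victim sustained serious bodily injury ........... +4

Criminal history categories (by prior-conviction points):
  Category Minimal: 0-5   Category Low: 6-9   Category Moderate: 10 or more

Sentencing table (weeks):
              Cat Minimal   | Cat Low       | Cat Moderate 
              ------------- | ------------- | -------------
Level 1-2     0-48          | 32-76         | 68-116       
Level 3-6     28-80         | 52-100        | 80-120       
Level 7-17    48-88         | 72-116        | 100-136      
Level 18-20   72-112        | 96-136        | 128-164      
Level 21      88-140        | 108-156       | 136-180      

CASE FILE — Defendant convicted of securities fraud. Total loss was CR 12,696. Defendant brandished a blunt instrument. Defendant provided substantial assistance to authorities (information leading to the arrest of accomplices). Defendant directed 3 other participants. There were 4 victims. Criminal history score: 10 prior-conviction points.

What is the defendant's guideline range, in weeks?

100-136 weeks

Base offense level for securities fraud: 4.
§1 applies: 4 + 4 = 8.
§2 applies (level before this adjustment is 8 < 16, so +3): 8 + 3 = 11.
§3 applies: 11 + 2 = 13.
§4 applies (level before this adjustment is 13 ≥ 6, so +3): 13 + 3 = 16.
§6 applies: 16 − 3 = 13.
§7 does not apply.
Final offense level: 13.
Criminal history: 10 prior points → Category Moderate (10+).
Level 13 falls in the 7-17 band.
Grid: Level 7-17 × Category Moderate = 100-136 weeks.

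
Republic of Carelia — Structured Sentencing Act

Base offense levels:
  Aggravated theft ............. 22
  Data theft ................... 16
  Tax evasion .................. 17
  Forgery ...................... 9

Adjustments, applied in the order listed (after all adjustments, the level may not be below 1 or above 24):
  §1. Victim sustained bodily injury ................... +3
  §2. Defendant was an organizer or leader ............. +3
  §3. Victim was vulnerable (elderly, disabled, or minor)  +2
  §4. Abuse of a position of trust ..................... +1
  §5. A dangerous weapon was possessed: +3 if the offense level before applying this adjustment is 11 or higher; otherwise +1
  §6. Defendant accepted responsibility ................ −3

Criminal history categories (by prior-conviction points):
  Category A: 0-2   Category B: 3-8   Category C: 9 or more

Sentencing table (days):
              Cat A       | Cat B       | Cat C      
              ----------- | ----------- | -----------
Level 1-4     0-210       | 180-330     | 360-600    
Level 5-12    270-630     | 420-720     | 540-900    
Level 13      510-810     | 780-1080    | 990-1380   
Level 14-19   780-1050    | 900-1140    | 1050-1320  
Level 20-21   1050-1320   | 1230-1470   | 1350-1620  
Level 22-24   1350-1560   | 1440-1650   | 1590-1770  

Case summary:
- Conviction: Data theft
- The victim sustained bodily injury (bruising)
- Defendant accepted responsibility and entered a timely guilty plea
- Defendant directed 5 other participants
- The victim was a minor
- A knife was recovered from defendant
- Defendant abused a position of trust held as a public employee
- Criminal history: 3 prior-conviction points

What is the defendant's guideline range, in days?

Base offense level for data theft: 16.
§1 applies: 16 + 3 = 19.
§2 applies: 19 + 3 = 22.
§3 applies: 22 + 2 = 24.
§4 applies: 24 + 1 = 25.
§5 applies (level before this adjustment is 25 ≥ 11, so +3): 25 + 3 = 28.
§6 applies: 28 − 3 = 25.
Level 25 exceeds the maximum of 24; capped at 24.
Final offense level: 24.
Criminal history: 3 prior points → Category B (3-8).
Level 24 falls in the 22-24 band.
Grid: Level 22-24 × Category B = 1440-1650 days.

1440-1650 days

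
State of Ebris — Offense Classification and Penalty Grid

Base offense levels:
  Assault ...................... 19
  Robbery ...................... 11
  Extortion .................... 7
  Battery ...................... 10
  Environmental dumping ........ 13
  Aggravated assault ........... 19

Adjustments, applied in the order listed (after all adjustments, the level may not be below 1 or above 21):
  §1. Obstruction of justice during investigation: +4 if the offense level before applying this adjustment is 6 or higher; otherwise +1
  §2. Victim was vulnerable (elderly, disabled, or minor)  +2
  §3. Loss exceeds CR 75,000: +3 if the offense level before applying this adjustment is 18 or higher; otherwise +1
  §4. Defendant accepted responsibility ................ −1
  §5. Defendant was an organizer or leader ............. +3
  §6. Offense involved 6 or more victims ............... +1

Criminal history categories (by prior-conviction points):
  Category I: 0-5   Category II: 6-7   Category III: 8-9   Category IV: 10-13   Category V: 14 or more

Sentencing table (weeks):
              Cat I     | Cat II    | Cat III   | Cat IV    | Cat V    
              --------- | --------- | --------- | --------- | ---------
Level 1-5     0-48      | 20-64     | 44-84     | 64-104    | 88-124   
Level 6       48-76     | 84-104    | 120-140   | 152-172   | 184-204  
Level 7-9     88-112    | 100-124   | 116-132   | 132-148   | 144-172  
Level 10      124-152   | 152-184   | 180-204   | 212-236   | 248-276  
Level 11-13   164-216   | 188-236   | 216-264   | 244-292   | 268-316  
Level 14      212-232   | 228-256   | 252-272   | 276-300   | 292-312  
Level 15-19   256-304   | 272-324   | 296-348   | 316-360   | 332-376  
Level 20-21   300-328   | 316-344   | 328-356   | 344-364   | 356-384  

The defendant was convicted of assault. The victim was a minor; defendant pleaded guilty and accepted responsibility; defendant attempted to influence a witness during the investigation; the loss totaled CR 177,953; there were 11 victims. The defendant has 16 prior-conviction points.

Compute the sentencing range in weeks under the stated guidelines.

Base offense level for assault: 19.
§1 applies (level before this adjustment is 19 ≥ 6, so +4): 19 + 4 = 23.
§2 applies: 23 + 2 = 25.
§3 applies (level before this adjustment is 25 ≥ 18, so +3): 25 + 3 = 28.
§4 applies: 28 − 1 = 27.
§5 does not apply.
§6 applies: 27 + 1 = 28.
Level 28 exceeds the maximum of 21; capped at 21.
Final offense level: 21.
Criminal history: 16 prior points → Category V (14+).
Level 21 falls in the 20-21 band.
Grid: Level 20-21 × Category V = 356-384 weeks.

356-384 weeks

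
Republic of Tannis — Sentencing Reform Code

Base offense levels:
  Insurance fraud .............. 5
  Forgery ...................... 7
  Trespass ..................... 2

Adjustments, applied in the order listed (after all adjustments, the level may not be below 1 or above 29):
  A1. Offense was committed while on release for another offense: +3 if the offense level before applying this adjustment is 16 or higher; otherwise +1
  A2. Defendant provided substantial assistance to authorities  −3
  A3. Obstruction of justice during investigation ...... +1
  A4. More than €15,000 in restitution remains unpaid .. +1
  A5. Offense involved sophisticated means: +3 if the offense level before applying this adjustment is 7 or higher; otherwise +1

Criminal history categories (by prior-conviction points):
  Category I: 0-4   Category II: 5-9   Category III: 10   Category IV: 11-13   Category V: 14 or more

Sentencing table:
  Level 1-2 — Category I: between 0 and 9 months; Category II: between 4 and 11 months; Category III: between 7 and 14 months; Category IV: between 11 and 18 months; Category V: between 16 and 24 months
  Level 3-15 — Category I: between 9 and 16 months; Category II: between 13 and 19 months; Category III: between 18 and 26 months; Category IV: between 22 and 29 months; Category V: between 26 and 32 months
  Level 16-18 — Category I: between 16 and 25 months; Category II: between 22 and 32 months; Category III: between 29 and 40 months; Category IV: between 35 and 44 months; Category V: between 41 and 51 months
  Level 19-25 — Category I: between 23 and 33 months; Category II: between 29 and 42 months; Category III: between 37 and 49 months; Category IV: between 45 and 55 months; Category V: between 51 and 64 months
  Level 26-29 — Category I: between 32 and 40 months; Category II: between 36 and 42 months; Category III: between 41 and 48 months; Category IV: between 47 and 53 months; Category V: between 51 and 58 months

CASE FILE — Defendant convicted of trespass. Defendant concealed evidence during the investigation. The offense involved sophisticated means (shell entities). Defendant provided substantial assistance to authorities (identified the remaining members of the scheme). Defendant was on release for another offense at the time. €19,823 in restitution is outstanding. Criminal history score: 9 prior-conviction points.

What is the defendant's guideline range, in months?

13-19 months

Base offense level for trespass: 2.
A1 applies (level before this adjustment is 2 < 16, so +1): 2 + 1 = 3.
A2 applies: 3 − 3 = 0.
A3 applies: 0 + 1 = 1.
A4 applies: 1 + 1 = 2.
A5 applies (level before this adjustment is 2 < 7, so +1): 2 + 1 = 3.
Final offense level: 3.
Criminal history: 9 prior points → Category II (5-9).
Level 3 falls in the 3-15 band.
Grid: Level 3-15 × Category II = 13-19 months.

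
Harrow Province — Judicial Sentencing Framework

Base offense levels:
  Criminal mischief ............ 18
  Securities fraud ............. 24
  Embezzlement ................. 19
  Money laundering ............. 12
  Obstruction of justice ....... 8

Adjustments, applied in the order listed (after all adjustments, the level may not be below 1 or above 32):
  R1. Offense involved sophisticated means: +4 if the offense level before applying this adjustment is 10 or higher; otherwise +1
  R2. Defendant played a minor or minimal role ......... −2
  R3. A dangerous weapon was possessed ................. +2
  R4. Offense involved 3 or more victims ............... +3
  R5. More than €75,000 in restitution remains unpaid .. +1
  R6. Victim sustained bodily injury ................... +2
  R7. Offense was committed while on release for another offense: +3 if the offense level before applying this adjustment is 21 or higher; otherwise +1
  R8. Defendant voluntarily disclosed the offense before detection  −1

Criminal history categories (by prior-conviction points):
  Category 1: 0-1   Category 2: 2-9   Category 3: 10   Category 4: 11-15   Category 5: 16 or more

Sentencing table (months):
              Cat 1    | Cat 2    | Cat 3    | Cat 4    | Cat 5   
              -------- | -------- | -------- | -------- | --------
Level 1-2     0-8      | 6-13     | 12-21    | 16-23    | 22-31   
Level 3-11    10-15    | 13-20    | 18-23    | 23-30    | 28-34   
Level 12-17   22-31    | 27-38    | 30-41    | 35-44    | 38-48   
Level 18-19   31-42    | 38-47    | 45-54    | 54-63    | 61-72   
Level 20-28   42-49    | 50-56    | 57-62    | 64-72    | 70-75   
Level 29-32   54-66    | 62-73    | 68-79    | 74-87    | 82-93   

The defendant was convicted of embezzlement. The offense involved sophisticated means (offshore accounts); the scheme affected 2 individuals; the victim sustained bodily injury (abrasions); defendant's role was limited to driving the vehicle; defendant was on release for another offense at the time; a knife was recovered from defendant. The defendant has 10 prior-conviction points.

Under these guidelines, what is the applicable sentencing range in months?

57-62 months

Base offense level for embezzlement: 19.
R1 applies (level before this adjustment is 19 ≥ 10, so +4): 19 + 4 = 23.
R2 applies: 23 − 2 = 21.
R3 applies: 21 + 2 = 23.
R5 does not apply.
R6 applies: 23 + 2 = 25.
R7 applies (level before this adjustment is 25 ≥ 21, so +3): 25 + 3 = 28.
Final offense level: 28.
Criminal history: 10 prior points → Category 3 (10).
Level 28 falls in the 20-28 band.
Grid: Level 20-28 × Category 3 = 57-62 months.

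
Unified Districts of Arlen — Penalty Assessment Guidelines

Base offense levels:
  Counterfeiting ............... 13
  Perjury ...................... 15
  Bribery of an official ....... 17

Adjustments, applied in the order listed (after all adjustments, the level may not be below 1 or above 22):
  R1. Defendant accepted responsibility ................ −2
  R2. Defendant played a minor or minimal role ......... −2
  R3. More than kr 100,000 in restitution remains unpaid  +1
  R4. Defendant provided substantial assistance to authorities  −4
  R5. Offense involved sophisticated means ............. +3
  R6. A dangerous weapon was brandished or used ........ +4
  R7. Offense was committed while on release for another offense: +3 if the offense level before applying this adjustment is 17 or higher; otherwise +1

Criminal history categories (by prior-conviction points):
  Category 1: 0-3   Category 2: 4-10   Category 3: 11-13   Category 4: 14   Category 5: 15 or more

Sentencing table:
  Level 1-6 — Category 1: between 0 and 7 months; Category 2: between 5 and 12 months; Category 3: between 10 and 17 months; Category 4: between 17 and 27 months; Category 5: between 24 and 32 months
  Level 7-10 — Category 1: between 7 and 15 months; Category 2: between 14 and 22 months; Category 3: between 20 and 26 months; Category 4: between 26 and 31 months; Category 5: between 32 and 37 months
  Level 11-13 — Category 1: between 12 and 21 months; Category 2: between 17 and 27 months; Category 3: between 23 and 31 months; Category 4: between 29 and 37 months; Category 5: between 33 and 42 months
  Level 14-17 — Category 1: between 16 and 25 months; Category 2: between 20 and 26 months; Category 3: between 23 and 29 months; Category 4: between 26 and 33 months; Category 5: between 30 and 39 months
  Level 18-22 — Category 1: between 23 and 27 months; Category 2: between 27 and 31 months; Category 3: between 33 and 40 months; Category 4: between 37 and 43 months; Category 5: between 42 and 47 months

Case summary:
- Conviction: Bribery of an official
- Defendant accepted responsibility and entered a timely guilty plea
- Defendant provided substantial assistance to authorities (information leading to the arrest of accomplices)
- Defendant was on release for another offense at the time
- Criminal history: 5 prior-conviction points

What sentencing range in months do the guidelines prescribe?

17-27 months

Base offense level for bribery of an official: 17.
R1 applies: 17 − 2 = 15.
R4 applies: 15 − 4 = 11.
R7 applies (level before this adjustment is 11 < 17, so +1): 11 + 1 = 12.
Final offense level: 12.
Criminal history: 5 prior points → Category 2 (4-10).
Level 12 falls in the 11-13 band.
Grid: Level 11-13 × Category 2 = 17-27 months.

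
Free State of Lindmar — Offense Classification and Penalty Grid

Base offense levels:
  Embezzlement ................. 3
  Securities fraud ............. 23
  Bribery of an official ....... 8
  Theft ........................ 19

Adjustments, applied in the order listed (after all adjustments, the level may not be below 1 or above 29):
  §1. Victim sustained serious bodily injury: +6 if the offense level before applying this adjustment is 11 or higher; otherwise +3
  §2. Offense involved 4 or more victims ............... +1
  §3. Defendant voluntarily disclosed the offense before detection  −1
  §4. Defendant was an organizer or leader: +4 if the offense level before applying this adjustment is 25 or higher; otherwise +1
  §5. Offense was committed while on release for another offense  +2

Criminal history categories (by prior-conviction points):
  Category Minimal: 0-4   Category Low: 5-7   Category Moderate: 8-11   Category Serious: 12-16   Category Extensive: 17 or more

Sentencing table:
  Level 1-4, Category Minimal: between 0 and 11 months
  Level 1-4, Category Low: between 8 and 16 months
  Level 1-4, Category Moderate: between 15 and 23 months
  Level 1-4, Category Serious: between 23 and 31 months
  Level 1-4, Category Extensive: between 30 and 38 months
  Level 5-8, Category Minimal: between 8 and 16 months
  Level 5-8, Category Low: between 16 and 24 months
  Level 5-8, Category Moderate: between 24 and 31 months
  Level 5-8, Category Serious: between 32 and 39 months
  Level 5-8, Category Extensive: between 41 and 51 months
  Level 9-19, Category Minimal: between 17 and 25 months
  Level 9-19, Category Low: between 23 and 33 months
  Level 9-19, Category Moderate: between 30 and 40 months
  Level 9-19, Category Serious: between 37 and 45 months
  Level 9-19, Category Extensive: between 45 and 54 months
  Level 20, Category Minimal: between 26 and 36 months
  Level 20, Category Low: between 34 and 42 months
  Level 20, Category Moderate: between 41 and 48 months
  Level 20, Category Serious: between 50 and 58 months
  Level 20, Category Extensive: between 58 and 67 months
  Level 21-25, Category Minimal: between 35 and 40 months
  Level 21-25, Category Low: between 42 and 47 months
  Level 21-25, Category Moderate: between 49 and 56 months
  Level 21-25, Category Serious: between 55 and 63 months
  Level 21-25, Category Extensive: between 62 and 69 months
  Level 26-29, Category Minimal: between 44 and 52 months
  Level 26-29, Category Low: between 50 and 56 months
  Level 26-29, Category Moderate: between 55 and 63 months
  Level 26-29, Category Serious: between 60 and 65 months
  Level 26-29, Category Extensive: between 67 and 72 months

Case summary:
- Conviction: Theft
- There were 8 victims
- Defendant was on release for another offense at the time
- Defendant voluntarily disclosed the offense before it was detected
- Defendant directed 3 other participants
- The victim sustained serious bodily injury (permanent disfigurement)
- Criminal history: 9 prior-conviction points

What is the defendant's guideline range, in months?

Base offense level for theft: 19.
§1 applies (level before this adjustment is 19 ≥ 11, so +6): 19 + 6 = 25.
§2 applies: 25 + 1 = 26.
§3 applies: 26 − 1 = 25.
§4 applies (level before this adjustment is 25 ≥ 25, so +4): 25 + 4 = 29.
§5 applies: 29 + 2 = 31.
Level 31 exceeds the maximum of 29; capped at 29.
Final offense level: 29.
Criminal history: 9 prior points → Category Moderate (8-11).
Level 29 falls in the 26-29 band.
Grid: Level 26-29 × Category Moderate = 55-63 months.

55-63 months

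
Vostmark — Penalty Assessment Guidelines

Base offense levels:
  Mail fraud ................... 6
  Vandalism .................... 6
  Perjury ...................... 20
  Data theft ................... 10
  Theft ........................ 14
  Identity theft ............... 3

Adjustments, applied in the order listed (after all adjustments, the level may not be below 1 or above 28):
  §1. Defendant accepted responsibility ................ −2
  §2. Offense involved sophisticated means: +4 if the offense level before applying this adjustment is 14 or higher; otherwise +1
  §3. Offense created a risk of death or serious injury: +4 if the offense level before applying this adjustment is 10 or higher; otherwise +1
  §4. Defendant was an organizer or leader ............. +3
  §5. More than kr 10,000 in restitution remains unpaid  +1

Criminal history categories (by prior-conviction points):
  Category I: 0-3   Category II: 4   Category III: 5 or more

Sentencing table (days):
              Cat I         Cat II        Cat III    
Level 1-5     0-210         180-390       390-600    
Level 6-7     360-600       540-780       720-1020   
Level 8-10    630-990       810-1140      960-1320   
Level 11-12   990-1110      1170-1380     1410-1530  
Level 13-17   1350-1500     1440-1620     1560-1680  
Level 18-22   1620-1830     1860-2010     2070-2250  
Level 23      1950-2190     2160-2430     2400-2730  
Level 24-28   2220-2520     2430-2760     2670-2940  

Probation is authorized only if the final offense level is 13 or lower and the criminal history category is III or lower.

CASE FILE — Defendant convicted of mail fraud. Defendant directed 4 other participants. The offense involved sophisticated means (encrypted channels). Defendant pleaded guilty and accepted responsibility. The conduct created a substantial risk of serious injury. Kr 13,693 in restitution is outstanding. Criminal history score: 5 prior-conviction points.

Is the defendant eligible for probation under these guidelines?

Base offense level for mail fraud: 6.
§1 applies: 6 − 2 = 4.
§2 applies (level before this adjustment is 4 < 14, so +1): 4 + 1 = 5.
§3 applies (level before this adjustment is 5 < 10, so +1): 5 + 1 = 6.
§4 applies: 6 + 3 = 9.
§5 applies: 9 + 1 = 10.
Final offense level: 10.
Criminal history: 5 prior points → Category III (5+).
Level 10 falls in the 8-10 band.
Grid: Level 8-10 × Category III = 960-1320 days.
Probation check: level 10 ≤ 13 and category III ≤ III → eligible.

Yes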